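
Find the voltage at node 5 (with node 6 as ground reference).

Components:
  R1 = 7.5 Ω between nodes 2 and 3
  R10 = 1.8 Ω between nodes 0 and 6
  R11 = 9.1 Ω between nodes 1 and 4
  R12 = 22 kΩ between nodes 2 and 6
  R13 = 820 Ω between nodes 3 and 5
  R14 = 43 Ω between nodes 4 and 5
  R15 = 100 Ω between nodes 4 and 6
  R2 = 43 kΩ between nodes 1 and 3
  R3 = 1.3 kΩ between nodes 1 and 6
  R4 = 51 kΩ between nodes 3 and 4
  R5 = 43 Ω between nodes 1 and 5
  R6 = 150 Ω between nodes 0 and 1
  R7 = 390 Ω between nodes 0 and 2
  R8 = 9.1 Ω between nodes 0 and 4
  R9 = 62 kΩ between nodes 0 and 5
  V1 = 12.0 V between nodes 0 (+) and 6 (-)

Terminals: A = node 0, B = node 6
Nodal analysis, taking node 6 as the 0 V reference.
Source V1 fixes V_0 = 12 V.
KCL at each unknown node (sum of currents leaving = 0; resistances in Ω):
  Node 1: (V_1 - V_3)/43000 + (V_1 - 0)/1300 + (V_1 - V_5)/43 + (V_1 - 12)/150 + (V_1 - V_4)/9.1 = 0
  Node 2: (V_2 - V_3)/7.5 + (V_2 - 12)/390 + (V_2 - 0)/22000 = 0
  Node 3: (V_3 - V_2)/7.5 + (V_3 - V_1)/43000 + (V_3 - V_4)/51000 + (V_3 - V_5)/820 = 0
  Node 4: (V_4 - V_3)/51000 + (V_4 - 12)/9.1 + (V_4 - V_1)/9.1 + (V_4 - V_5)/43 + (V_4 - 0)/100 = 0
  Node 5: (V_5 - V_1)/43 + (V_5 - 12)/62000 + (V_5 - V_3)/820 + (V_5 - V_4)/43 = 0
Collecting terms (coefficients in siemens):
  0.1406·V_1 - 0.00002326·V_3 - 0.1099·V_4 - 0.02326·V_5 = 0.08
  0.1359·V_2 - 0.1333·V_3 = 0.03077
  0.1346·V_3 - 0.00002326·V_1 - 0.1333·V_2 - 0.00001961·V_4 - 0.00122·V_5 = 0
  0.2531·V_4 - 0.1099·V_1 - 0.00001961·V_3 - 0.02326·V_5 = 1.319
  0.04775·V_5 - 0.02326·V_1 - 0.00122·V_3 - 0.02326·V_4 = 0.0001935
Solving these 5 simultaneous equations (Gaussian elimination) gives:
  V_1 = 10.98 V, V_2 = 11.53 V, V_3 = 11.53 V, V_4 = 10.99 V
  V_5 = 11 V
The requested potential is V_5 = 11 V.

Final answer: V_5 = 11 V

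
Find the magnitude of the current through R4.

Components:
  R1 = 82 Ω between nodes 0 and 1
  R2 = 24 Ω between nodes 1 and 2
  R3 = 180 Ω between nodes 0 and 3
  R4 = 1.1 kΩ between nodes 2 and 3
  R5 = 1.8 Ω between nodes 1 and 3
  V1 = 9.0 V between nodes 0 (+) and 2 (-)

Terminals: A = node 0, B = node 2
Nodal analysis, taking node 2 as the 0 V reference.
Source V1 fixes V_0 = 9 V.
KCL at each unknown node (sum of currents leaving = 0; resistances in Ω):
  Node 1: (V_1 - 9)/82 + (V_1 - 0)/24 + (V_1 - V_3)/1.8 = 0
  Node 3: (V_3 - 9)/180 + (V_3 - 0)/1100 + (V_3 - V_1)/1.8 = 0
Collecting terms (coefficients in siemens):
  0.6094·V_1 - 0.5556·V_3 = 0.1098
  0.562·V_3 - 0.5556·V_1 = 0.05
Determinant D = (0.6094)(0.562) - (-0.5556)(-0.5556) = 0.03386
V_1 = [(0.1098)(0.562) - (-0.5556)(0.05)]/D = 2.642 V
V_3 = [(0.6094)(0.05) - (0.1098)(-0.5556)]/D = 2.7 V
I_R4 = (V_2 - V_3)/R4 = (0 - 2.7)/1100 = -0.002455 A
|I_R4| = 0.002455 A

Final answer: |I_R4| = 0.002455 A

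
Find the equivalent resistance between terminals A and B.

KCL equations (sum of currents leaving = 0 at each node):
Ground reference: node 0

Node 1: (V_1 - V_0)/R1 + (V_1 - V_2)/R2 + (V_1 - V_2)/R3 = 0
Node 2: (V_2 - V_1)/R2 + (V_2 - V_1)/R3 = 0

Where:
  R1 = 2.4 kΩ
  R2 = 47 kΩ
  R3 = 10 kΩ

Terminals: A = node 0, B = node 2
Reduce the network between node 0 (A) and node 2 (B) by series/parallel combination:
  Rp1 = R2 ‖ R3 (parallel, both between nodes 1 and 2) = 1/(1/47000 + 1/10000) = 8246 Ω
  Rs1 = R1 + Rp1 (series, joined only at node 1) = 2400 + 8246 = 10650 Ω
R_eq = 10.65 kΩ

Final answer: 10.65 kΩ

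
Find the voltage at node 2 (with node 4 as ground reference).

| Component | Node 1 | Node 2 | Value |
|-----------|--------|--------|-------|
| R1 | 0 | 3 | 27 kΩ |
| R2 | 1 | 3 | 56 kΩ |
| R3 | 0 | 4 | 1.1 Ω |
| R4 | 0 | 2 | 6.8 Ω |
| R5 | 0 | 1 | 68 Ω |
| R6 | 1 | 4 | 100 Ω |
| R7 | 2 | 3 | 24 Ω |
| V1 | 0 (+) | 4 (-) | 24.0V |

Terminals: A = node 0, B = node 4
Nodal analysis, taking node 4 as the 0 V reference.
Source V1 fixes V_0 = 24 V.
KCL at each unknown node (sum of currents leaving = 0; resistances in Ω):
  Node 1: (V_1 - V_3)/56000 + (V_1 - 24)/68 + (V_1 - 0)/100 = 0
  Node 2: (V_2 - 24)/6.8 + (V_2 - V_3)/24 = 0
  Node 3: (V_3 - 24)/27000 + (V_3 - V_1)/56000 + (V_3 - V_2)/24 = 0
Collecting terms (coefficients in siemens):
  0.02472·V_1 - 0.00001786·V_3 = 0.3529
  0.1887·V_2 - 0.04167·V_3 = 3.529
  0.04172·V_3 - 0.00001786·V_1 - 0.04167·V_2 = 0.0008889
Solving these 3 simultaneous equations (Gaussian elimination) gives:
  V_1 = 14.29 V, V_2 = 24 V, V_3 = 23.99 V
The requested potential is V_2 = 24 V.

Final answer: V_2 = 24 V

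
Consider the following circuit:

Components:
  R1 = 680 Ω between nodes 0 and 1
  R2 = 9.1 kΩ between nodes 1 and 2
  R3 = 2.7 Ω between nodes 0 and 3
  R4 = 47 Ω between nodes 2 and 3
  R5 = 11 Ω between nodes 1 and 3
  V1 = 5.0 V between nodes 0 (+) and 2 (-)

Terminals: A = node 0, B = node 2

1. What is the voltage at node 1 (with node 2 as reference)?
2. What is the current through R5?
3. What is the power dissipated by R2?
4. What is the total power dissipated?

Nodal analysis, taking node 2 as the 0 V reference.
Source V1 fixes V_0 = 5 V.
KCL at each unknown node (sum of currents leaving = 0; resistances in Ω):
  Node 1: (V_1 - 5)/680 + (V_1 - 0)/9100 + (V_1 - V_3)/11 = 0
  Node 3: (V_3 - 5)/2.7 + (V_3 - 0)/47 + (V_3 - V_1)/11 = 0
Collecting terms (coefficients in siemens):
  0.09249·V_1 - 0.09091·V_3 = 0.007353
  0.4826·V_3 - 0.09091·V_1 = 1.852
Determinant D = (0.09249)(0.4826) - (-0.09091)(-0.09091) = 0.03637
V_1 = [(0.007353)(0.4826) - (-0.09091)(1.852)]/D = 4.727 V
V_3 = [(0.09249)(1.852) - (0.007353)(-0.09091)]/D = 4.728 V
Part 1:
  Read off the nodal solution: V_1 = 4.727 V
Part 2:
  I_R5 = (V_1 - V_3)/R5 = (4.727 - 4.728)/11 = -0.0001176 A
  Magnitude: I_R5 = 0.0001176 A
Part 3:
  I_R2 = (V_1 - V_2)/R2 = (4.727 - 0)/9100 = 0.0005194 A
  P_R2 = I_R2² × R2 = (0.0005194)² × 9100 = 0.002455 W
Part 4:
  Power in each resistor, P = (ΔV)²/R:
    P_R1 = (5 - 4.727)²/680 = 0.0001098 W
    P_R2 = (4.727 - 0)²/9100 = 0.002455 W
    P_R3 = (5 - 4.728)²/2.7 = 0.02739 W
    P_R4 = (0 - 4.728)²/47 = 0.4756 W
    P_R5 = (4.727 - 4.728)²/11 = 0.0000001522 W
  P_total = P_R1 + P_R2 + P_R3 + P_R4 + P_R5 = 0.5056 W

Final answers:
1. V_1 = 4.727 V
2. I_R5 = 0.0001176 A
3. P_R2 = 0.002455 W
4. P_total = 0.5056 W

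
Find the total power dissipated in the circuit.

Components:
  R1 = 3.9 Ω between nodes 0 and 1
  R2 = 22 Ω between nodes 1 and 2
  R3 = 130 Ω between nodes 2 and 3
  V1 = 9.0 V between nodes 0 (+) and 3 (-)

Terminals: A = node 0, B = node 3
Nodal analysis, taking node 3 as the 0 V reference.
Source V1 fixes V_0 = 9 V.
KCL at each unknown node (sum of currents leaving = 0; resistances in Ω):
  Node 1: (V_1 - 9)/3.9 + (V_1 - V_2)/22 = 0
  Node 2: (V_2 - V_1)/22 + (V_2 - 0)/130 = 0
Collecting terms (coefficients in siemens):
  0.3019·V_1 - 0.04545·V_2 = 2.308
  0.05315·V_2 - 0.04545·V_1 = 0
Determinant D = (0.3019)(0.05315) - (-0.04545)(-0.04545) = 0.01398
V_1 = [(2.308)(0.05315) - (-0.04545)(0)]/D = 8.775 V
V_2 = [(0.3019)(0) - (2.308)(-0.04545)]/D = 7.505 V
Power in each resistor, P = (ΔV)²/R:
  P_R1 = (9 - 8.775)²/3.9 = 0.013 W
  P_R2 = (8.775 - 7.505)²/22 = 0.07332 W
  P_R3 = (7.505 - 0)²/130 = 0.4332 W
P_total = P_R1 + P_R2 + P_R3 = 0.5196 W

Final answer: 0.5196 W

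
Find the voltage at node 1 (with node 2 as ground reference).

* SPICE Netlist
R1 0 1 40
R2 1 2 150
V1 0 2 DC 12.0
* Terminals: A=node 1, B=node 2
Nodal analysis, taking node 2 as the 0 V reference.
Source V1 fixes V_0 = 12 V.
KCL at each unknown node (sum of currents leaving = 0; resistances in Ω):
  Node 1: (V_1 - 12)/40 + (V_1 - 0)/150 = 0
Collecting terms: 0.03167 × V_1 = 0.3  =>  V_1 = 9.474 V
The requested potential is V_1 = 9.474 V.

Final answer: V_1 = 9.474 V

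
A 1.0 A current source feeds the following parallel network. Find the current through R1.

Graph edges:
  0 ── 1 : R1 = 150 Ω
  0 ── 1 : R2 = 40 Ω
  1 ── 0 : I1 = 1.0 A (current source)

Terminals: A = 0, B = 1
All resistors sit directly between nodes 0 and 1, so they are in parallel and share one voltage V; the full source current 1 A splits among them.
1/R_par = 1/150 + 1/40 = 0.03167 S  =>  R_par = 31.58 Ω
V = I × R_par = 1 × 31.58 = 31.58 V
I_R1 = V/R1 = 31.58/150 = 0.2105 A

Final answer: 0.2105 A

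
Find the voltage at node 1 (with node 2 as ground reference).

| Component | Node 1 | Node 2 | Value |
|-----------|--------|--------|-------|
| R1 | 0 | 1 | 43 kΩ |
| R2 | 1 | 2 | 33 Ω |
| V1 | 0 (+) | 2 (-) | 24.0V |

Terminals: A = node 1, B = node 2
Nodal analysis, taking node 2 as the 0 V reference.
Source V1 fixes V_0 = 24 V.
KCL at each unknown node (sum of currents leaving = 0; resistances in Ω):
  Node 1: (V_1 - 24)/43000 + (V_1 - 0)/33 = 0
Collecting terms: 0.03033 × V_1 = 0.0005581  =>  V_1 = 0.0184 V
The requested potential is V_1 = 0.0184 V.

Final answer: V_1 = 0.0184 V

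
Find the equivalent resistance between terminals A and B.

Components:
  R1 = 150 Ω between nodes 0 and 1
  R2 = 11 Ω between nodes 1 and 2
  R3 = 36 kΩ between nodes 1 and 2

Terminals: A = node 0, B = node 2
Reduce the network between node 0 (A) and node 2 (B) by series/parallel combination:
  Rp1 = R2 ‖ R3 (parallel, both between nodes 1 and 2) = 1/(1/11 + 1/36000) = 11 Ω
  Rs1 = R1 + Rp1 (series, joined only at node 1) = 150 + 11 = 161 Ω
R_eq = 161 Ω

Final answer: 161 Ω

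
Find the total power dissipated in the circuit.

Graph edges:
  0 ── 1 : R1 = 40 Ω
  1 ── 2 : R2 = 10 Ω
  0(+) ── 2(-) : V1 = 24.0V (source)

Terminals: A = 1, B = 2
Nodal analysis, taking node 2 as the 0 V reference.
Source V1 fixes V_0 = 24 V.
KCL at each unknown node (sum of currents leaving = 0; resistances in Ω):
  Node 1: (V_1 - 24)/40 + (V_1 - 0)/10 = 0
Collecting terms: 0.125 × V_1 = 0.6  =>  V_1 = 4.8 V
Power in each resistor, P = (ΔV)²/R:
  P_R1 = (24 - 4.8)²/40 = 9.216 W
  P_R2 = (4.8 - 0)²/10 = 2.304 W
P_total = P_R1 + P_R2 = 11.52 W

Final answer: 11.52 W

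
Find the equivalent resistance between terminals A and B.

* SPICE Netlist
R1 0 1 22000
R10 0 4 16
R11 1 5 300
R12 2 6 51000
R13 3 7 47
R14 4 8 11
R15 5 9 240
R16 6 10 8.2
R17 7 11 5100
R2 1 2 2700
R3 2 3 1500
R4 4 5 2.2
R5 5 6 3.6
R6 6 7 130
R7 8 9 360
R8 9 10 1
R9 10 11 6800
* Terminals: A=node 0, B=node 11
The network is not a plain series/parallel combination. Inject a 1 A test current into terminal A (node 0) and return it from terminal B (node 11); then R_eq = V_A / (1 A).
Nodal analysis, taking node 11 as the 0 V reference.
Current source I_test pushes 1 A into node 0 and draws it out of node 11.
KCL at each unknown node (sum of currents leaving = 0; resistances in Ω):
  Node 0: (V_0 - V_1)/22000 + (V_0 - V_4)/16 - 1 = 0
  Node 1: (V_1 - V_0)/22000 + (V_1 - V_2)/2700 + (V_1 - V_5)/300 = 0
  Node 2: (V_2 - V_1)/2700 + (V_2 - V_3)/1500 + (V_2 - V_6)/51000 = 0
  Node 3: (V_3 - V_2)/1500 + (V_3 - V_7)/47 = 0
  Node 4: (V_4 - V_0)/16 + (V_4 - V_5)/2.2 + (V_4 - V_8)/11 = 0
  Node 5: (V_5 - V_1)/300 + (V_5 - V_4)/2.2 + (V_5 - V_6)/3.6 + (V_5 - V_9)/240 = 0
  Node 6: (V_6 - V_2)/51000 + (V_6 - V_5)/3.6 + (V_6 - V_7)/130 + (V_6 - V_10)/8.2 = 0
  Node 7: (V_7 - V_3)/47 + (V_7 - V_6)/130 + (V_7 - 0)/5100 = 0
  Node 8: (V_8 - V_4)/11 + (V_8 - V_9)/360 = 0
  Node 9: (V_9 - V_5)/240 + (V_9 - V_8)/360 + (V_9 - V_10)/1 = 0
  Node 10: (V_10 - V_6)/8.2 + (V_10 - V_9)/1 + (V_10 - 0)/6800 = 0
Collecting terms (coefficients in siemens):
  0.06255·V_0 - 0.00004545·V_1 - 0.0625·V_4 = 1
  0.003749·V_1 - 0.00004545·V_0 - 0.0003704·V_2 - 0.003333·V_5 = 0
  0.001057·V_2 - 0.0003704·V_1 - 0.0006667·V_3 - 0.00001961·V_6 = 0
  0.02194·V_3 - 0.0006667·V_2 - 0.02128·V_7 = 0
  0.608·V_4 - 0.0625·V_0 - 0.4545·V_5 - 0.09091·V_8 = 0
  0.7398·V_5 - 0.003333·V_1 - 0.4545·V_4 - 0.2778·V_6 - 0.004167·V_9 = 0
  0.4074·V_6 - 0.00001961·V_2 - 0.2778·V_5 - 0.007692·V_7 - 0.122·V_10 = 0
  0.02916·V_7 - 0.02128·V_3 - 0.007692·V_6 = 0
  0.09369·V_8 - 0.09091·V_4 - 0.002778·V_9 = 0
  1.007·V_9 - 0.004167·V_5 - 0.002778·V_8 - 1·V_10 = 0
  1.122·V_10 - 0.122·V_6 - 1·V_9 = 0
Solving these 11 simultaneous equations (Gaussian elimination) gives:
  V_0 = 2978 V, V_1 = 2955 V, V_2 = 2911 V, V_3 = 2886 V
  V_4 = 2962 V, V_5 = 2960 V, V_6 = 2956 V, V_7 = 2885 V
  V_8 = 2962 V, V_9 = 2953 V, V_10 = 2953 V
R_eq = V_0 / 1 A = 2978 Ω = 2.978 kΩ

Final answer: 2.978 kΩ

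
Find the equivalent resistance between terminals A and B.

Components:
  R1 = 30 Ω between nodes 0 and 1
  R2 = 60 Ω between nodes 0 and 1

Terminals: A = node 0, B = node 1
Reduce the network between node 0 (A) and node 1 (B) by series/parallel combination:
  Rp1 = R1 ‖ R2 (parallel, both between nodes 0 and 1) = 1/(1/30 + 1/60) = 20 Ω
R_eq = 20 Ω

Final answer: 20 Ω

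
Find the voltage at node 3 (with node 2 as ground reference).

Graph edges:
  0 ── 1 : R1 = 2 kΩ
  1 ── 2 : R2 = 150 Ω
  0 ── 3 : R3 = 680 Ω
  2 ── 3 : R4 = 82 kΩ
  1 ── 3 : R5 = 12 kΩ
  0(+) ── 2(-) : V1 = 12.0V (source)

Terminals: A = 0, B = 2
Nodal analysis, taking node 2 as the 0 V reference.
Source V1 fixes V_0 = 12 V.
KCL at each unknown node (sum of currents leaving = 0; resistances in Ω):
  Node 1: (V_1 - 12)/2000 + (V_1 - 0)/150 + (V_1 - V_3)/12000 = 0
  Node 3: (V_3 - 12)/680 + (V_3 - 0)/82000 + (V_3 - V_1)/12000 = 0
Collecting terms (coefficients in siemens):
  0.00725·V_1 - 0.00008333·V_3 = 0.006
  0.001566·V_3 - 0.00008333·V_1 = 0.01765
Determinant D = (0.00725)(0.001566) - (-0.00008333)(-0.00008333) = 0.00001135
V_1 = [(0.006)(0.001566) - (-0.00008333)(0.01765)]/D = 0.9577 V
V_3 = [(0.00725)(0.01765) - (0.006)(-0.00008333)]/D = 11.32 V
The requested potential is V_3 = 11.32 V.

Final answer: V_3 = 11.32 V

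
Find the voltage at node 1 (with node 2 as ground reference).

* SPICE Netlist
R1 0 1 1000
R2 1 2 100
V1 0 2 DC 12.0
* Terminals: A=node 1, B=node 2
Nodal analysis, taking node 2 as the 0 V reference.
Source V1 fixes V_0 = 12 V.
KCL at each unknown node (sum of currents leaving = 0; resistances in Ω):
  Node 1: (V_1 - 12)/1000 + (V_1 - 0)/100 = 0
Collecting terms: 0.011 × V_1 = 0.012  =>  V_1 = 1.091 V
The requested potential is V_1 = 1.091 V.

Final answer: V_1 = 1.091 V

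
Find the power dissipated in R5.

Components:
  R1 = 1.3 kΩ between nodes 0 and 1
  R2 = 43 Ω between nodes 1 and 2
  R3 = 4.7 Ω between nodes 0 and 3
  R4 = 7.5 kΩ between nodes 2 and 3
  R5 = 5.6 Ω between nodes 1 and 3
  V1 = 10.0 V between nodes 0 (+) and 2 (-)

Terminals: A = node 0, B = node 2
Nodal analysis, taking node 2 as the 0 V reference.
Source V1 fixes V_0 = 10 V.
KCL at each unknown node (sum of currents leaving = 0; resistances in Ω):
  Node 1: (V_1 - 10)/1300 + (V_1 - 0)/43 + (V_1 - V_3)/5.6 = 0
  Node 3: (V_3 - 10)/4.7 + (V_3 - 0)/7500 + (V_3 - V_1)/5.6 = 0
Collecting terms (coefficients in siemens):
  0.2026·V_1 - 0.1786·V_3 = 0.007692
  0.3915·V_3 - 0.1786·V_1 = 2.128
Determinant D = (0.2026)(0.3915) - (-0.1786)(-0.1786) = 0.04742
V_1 = [(0.007692)(0.3915) - (-0.1786)(2.128)]/D = 8.075 V
V_3 = [(0.2026)(2.128) - (0.007692)(-0.1786)]/D = 9.119 V
I_R5 = (V_1 - V_3)/R5 = (8.075 - 9.119)/5.6 = -0.1863 A
P_R5 = I_R5² × R5 = (-0.1863)² × 5.6 = 0.1944 W

Final answer: 0.1944 W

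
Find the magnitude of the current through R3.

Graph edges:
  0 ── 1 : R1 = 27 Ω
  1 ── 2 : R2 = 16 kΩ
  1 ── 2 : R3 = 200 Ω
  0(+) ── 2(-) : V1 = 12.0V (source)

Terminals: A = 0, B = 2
Nodal analysis, taking node 2 as the 0 V reference.
Source V1 fixes V_0 = 12 V.
KCL at each unknown node (sum of currents leaving = 0; resistances in Ω):
  Node 1: (V_1 - 12)/27 + (V_1 - 0)/16000 + (V_1 - 0)/200 = 0
Collecting terms: 0.0421 × V_1 = 0.4444  =>  V_1 = 10.56 V
I_R3 = (V_1 - V_2)/R3 = (10.56 - 0)/200 = 0.05278 A
|I_R3| = 0.05278 A

Final answer: |I_R3| = 0.05278 A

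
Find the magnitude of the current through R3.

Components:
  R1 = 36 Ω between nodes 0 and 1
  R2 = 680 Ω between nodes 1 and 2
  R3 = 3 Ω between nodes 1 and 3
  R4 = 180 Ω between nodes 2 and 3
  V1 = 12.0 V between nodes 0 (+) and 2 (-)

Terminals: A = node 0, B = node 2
Nodal analysis, taking node 2 as the 0 V reference.
Source V1 fixes V_0 = 12 V.
KCL at each unknown node (sum of currents leaving = 0; resistances in Ω):
  Node 1: (V_1 - 12)/36 + (V_1 - 0)/680 + (V_1 - V_3)/3 = 0
  Node 3: (V_3 - V_1)/3 + (V_3 - 0)/180 = 0
Collecting terms (coefficients in siemens):
  0.3626·V_1 - 0.3333·V_3 = 0.3333
  0.3389·V_3 - 0.3333·V_1 = 0
Determinant D = (0.3626)(0.3389) - (-0.3333)(-0.3333) = 0.01176
V_1 = [(0.3333)(0.3389) - (-0.3333)(0)]/D = 9.603 V
V_3 = [(0.3626)(0) - (0.3333)(-0.3333)]/D = 9.445 V
I_R3 = (V_1 - V_3)/R3 = (9.603 - 9.445)/3 = 0.05247 A
|I_R3| = 0.05247 A

Final answer: |I_R3| = 0.05247 A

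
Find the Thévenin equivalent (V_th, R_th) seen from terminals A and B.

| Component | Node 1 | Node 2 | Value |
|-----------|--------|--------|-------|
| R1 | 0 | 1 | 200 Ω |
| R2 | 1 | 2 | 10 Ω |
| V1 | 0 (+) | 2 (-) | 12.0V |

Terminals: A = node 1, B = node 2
Step 1 — V_th is the open-circuit voltage V_A - V_B (nothing connected across the terminals).
Nodal analysis, taking node 2 as the 0 V reference.
Source V1 fixes V_0 = 12 V.
KCL at each unknown node (sum of currents leaving = 0; resistances in Ω):
  Node 1: (V_1 - 12)/200 + (V_1 - 0)/10 = 0
Collecting terms: 0.105 × V_1 = 0.06  =>  V_1 = 0.5714 V
V_th = V_1 - V_2 = 0.5714 - 0 = 0.5714 V
Step 2 — R_th: zero the source — replace V1 by a short circuit (node 2 merges into node 0) — and find the resistance seen between A (node 1) and B (node 0).
Reduce the network between node 1 (A) and node 0 (B) by series/parallel combination:
  Rp1 = R1 ‖ R2 (parallel, both between nodes 0 and 1) = 1/(1/200 + 1/10) = 9.524 Ω
R_th = 9.524 Ω

Final answer: V_th = 0.5714 V, R_th = 9.524 Ω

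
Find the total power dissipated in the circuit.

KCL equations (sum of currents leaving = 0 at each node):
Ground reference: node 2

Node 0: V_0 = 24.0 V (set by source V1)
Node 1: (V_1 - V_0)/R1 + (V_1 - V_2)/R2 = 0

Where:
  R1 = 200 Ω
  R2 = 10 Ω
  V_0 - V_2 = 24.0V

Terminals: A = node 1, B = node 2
Nodal analysis, taking node 2 as the 0 V reference.
Source V1 fixes V_0 = 24 V.
KCL at each unknown node (sum of currents leaving = 0; resistances in Ω):
  Node 1: (V_1 - 24)/200 + (V_1 - 0)/10 = 0
Collecting terms: 0.105 × V_1 = 0.12  =>  V_1 = 1.143 V
Power in each resistor, P = (ΔV)²/R:
  P_R1 = (24 - 1.143)²/200 = 2.612 W
  P_R2 = (1.143 - 0)²/10 = 0.1306 W
P_total = P_R1 + P_R2 = 2.743 W

Final answer: 2.743 W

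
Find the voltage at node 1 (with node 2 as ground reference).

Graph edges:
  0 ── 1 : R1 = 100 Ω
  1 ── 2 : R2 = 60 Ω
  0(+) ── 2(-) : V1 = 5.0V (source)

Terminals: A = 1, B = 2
Nodal analysis, taking node 2 as the 0 V reference.
Source V1 fixes V_0 = 5 V.
KCL at each unknown node (sum of currents leaving = 0; resistances in Ω):
  Node 1: (V_1 - 5)/100 + (V_1 - 0)/60 = 0
Collecting terms: 0.02667 × V_1 = 0.05  =>  V_1 = 1.875 V
The requested potential is V_1 = 1.875 V.

Final answer: V_1 = 1.875 V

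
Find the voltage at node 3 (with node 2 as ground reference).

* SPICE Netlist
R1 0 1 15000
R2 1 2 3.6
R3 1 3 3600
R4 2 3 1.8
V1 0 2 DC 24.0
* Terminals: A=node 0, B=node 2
Nodal analysis, taking node 2 as the 0 V reference.
Source V1 fixes V_0 = 24 V.
KCL at each unknown node (sum of currents leaving = 0; resistances in Ω):
  Node 1: (V_1 - 24)/15000 + (V_1 - 0)/3.6 + (V_1 - V_3)/3600 = 0
  Node 3: (V_3 - V_1)/3600 + (V_3 - 0)/1.8 = 0
Collecting terms (coefficients in siemens):
  0.2781·V_1 - 0.0002778·V_3 = 0.0016
  0.5558·V_3 - 0.0002778·V_1 = 0
Determinant D = (0.2781)(0.5558) - (-0.0002778)(-0.0002778) = 0.1546
V_1 = [(0.0016)(0.5558) - (-0.0002778)(0)]/D = 0.005753 V
V_3 = [(0.2781)(0) - (0.0016)(-0.0002778)]/D = 0.000002875 V
The requested potential is V_3 = 0.000002875 V.

Final answer: V_3 = 2.875e-06 V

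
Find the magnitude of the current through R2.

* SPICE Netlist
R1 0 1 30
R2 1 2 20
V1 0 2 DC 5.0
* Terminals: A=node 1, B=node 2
Nodal analysis, taking node 2 as the 0 V reference.
Source V1 fixes V_0 = 5 V.
KCL at each unknown node (sum of currents leaving = 0; resistances in Ω):
  Node 1: (V_1 - 5)/30 + (V_1 - 0)/20 = 0
Collecting terms: 0.08333 × V_1 = 0.1667  =>  V_1 = 2 V
I_R2 = (V_1 - V_2)/R2 = (2 - 0)/20 = 0.1 A
|I_R2| = 0.1 A

Final answer: |I_R2| = 0.1 A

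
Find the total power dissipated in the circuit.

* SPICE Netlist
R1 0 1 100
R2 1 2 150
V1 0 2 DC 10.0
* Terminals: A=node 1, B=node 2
Nodal analysis, taking node 2 as the 0 V reference.
Source V1 fixes V_0 = 10 V.
KCL at each unknown node (sum of currents leaving = 0; resistances in Ω):
  Node 1: (V_1 - 10)/100 + (V_1 - 0)/150 = 0
Collecting terms: 0.01667 × V_1 = 0.1  =>  V_1 = 6 V
Power in each resistor, P = (ΔV)²/R:
  P_R1 = (10 - 6)²/100 = 0.16 W
  P_R2 = (6 - 0)²/150 = 0.24 W
P_total = P_R1 + P_R2 = 0.4 W

Final answer: 0.4 W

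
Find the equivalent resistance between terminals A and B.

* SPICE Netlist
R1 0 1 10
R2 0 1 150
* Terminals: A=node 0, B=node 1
Reduce the network between node 0 (A) and node 1 (B) by series/parallel combination:
  Rp1 = R1 ‖ R2 (parallel, both between nodes 0 and 1) = 1/(1/10 + 1/150) = 9.375 Ω
R_eq = 9.375 Ω

Final answer: 9.375 Ω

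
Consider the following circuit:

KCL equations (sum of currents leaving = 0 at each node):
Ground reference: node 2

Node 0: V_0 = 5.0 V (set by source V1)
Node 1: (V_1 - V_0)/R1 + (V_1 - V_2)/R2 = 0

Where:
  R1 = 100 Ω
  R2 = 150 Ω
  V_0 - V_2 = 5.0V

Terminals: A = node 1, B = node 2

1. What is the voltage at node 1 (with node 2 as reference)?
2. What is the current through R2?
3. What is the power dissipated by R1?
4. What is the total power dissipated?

Nodal analysis, taking node 2 as the 0 V reference.
Source V1 fixes V_0 = 5 V.
KCL at each unknown node (sum of currents leaving = 0; resistances in Ω):
  Node 1: (V_1 - 5)/100 + (V_1 - 0)/150 = 0
Collecting terms: 0.01667 × V_1 = 0.05  =>  V_1 = 3 V
Part 1:
  Read off the nodal solution: V_1 = 3 V
Part 2:
  I_R2 = (V_1 - V_2)/R2 = (3 - 0)/150 = 0.02 A
  Magnitude: I_R2 = 0.02 A
Part 3:
  I_R1 = (V_0 - V_1)/R1 = (5 - 3)/100 = 0.02 A
  P_R1 = I_R1² × R1 = (0.02)² × 100 = 0.04 W
Part 4:
  Power in each resistor, P = (ΔV)²/R:
    P_R1 = (5 - 3)²/100 = 0.04 W
    P_R2 = (3 - 0)²/150 = 0.06 W
  P_total = P_R1 + P_R2 = 0.1 W

Final answers:
1. V_1 = 3 V
2. I_R2 = 0.02 A
3. P_R1 = 0.04 W
4. P_total = 0.1 W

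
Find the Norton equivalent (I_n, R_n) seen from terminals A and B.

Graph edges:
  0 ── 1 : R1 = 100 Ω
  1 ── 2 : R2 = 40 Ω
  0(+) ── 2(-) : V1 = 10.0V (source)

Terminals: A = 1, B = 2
Find the Thévenin equivalent first; then I_n = V_th/R_th and R_n = R_th.
Step 1 — V_th is the open-circuit voltage V_A - V_B (nothing connected across the terminals).
Nodal analysis, taking node 2 as the 0 V reference.
Source V1 fixes V_0 = 10 V.
KCL at each unknown node (sum of currents leaving = 0; resistances in Ω):
  Node 1: (V_1 - 10)/100 + (V_1 - 0)/40 = 0
Collecting terms: 0.035 × V_1 = 0.1  =>  V_1 = 2.857 V
V_th = V_1 - V_2 = 2.857 - 0 = 2.857 V
Step 2 — R_th: zero the source — replace V1 by a short circuit (node 2 merges into node 0) — and find the resistance seen between A (node 1) and B (node 0).
Reduce the network between node 1 (A) and node 0 (B) by series/parallel combination:
  Rp1 = R1 ‖ R2 (parallel, both between nodes 0 and 1) = 1/(1/100 + 1/40) = 28.57 Ω
R_th = 28.57 Ω
I_n = V_th/R_th = 2.857/28.57 = 0.1 A, and R_n = R_th = 28.57 Ω

Final answer: I_n = 0.1 A, R_n = 28.57 Ω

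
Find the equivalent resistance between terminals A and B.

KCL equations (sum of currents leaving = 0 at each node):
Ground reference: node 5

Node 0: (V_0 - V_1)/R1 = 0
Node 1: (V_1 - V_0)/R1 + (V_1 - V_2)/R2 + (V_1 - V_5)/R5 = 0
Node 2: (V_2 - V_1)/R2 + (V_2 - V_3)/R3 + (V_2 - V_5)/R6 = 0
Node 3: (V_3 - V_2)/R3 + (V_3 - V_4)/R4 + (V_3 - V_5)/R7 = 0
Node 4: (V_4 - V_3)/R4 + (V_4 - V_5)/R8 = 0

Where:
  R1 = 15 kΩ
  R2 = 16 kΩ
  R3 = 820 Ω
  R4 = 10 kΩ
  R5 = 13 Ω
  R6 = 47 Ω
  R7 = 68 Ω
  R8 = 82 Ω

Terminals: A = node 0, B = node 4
The network is not a plain series/parallel combination. Inject a 1 A test current into terminal A (node 0) and return it from terminal B (node 4); then R_eq = V_A / (1 A).
Nodal analysis, taking node 4 as the 0 V reference.
Current source I_test pushes 1 A into node 0 and draws it out of node 4.
KCL at each unknown node (sum of currents leaving = 0; resistances in Ω):
  Node 0: (V_0 - V_1)/15000 - 1 = 0
  Node 1: (V_1 - V_0)/15000 + (V_1 - V_2)/16000 + (V_1 - V_5)/13 = 0
  Node 2: (V_2 - V_1)/16000 + (V_2 - V_3)/820 + (V_2 - V_5)/47 = 0
  Node 3: (V_3 - V_2)/820 + (V_3 - 0)/10000 + (V_3 - V_5)/68 = 0
  Node 5: (V_5 - V_1)/13 + (V_5 - V_2)/47 + (V_5 - V_3)/68 + (V_5 - 0)/82 = 0
Collecting terms (coefficients in siemens):
  0.00006667·V_0 - 0.00006667·V_1 = 1
  0.07705·V_1 - 0.00006667·V_0 - 0.0000625·V_2 - 0.07692·V_5 = 0
  0.02256·V_2 - 0.0000625·V_1 - 0.00122·V_3 - 0.02128·V_5 = 0
  0.01603·V_3 - 0.00122·V_2 - 0.01471·V_5 = 0
  0.1251·V_5 - 0.07692·V_1 - 0.02128·V_2 - 0.01471·V_3 = 0
Solving these 5 simultaneous equations (Gaussian elimination) gives:
  V_0 = 15090 V, V_1 = 94.33 V, V_2 = 81.35 V, V_3 = 80.83 V
  V_5 = 81.34 V
R_eq = V_0 / 1 A = 15090 Ω = 15.09 kΩ

Final answer: 15.09 kΩ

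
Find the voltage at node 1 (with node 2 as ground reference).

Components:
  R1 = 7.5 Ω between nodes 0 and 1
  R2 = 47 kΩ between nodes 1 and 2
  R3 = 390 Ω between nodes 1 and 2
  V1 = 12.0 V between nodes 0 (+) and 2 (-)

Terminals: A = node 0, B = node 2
Nodal analysis, taking node 2 as the 0 V reference.
Source V1 fixes V_0 = 12 V.
KCL at each unknown node (sum of currents leaving = 0; resistances in Ω):
  Node 1: (V_1 - 12)/7.5 + (V_1 - 0)/47000 + (V_1 - 0)/390 = 0
Collecting terms: 0.1359 × V_1 = 1.6  =>  V_1 = 11.77 V
The requested potential is V_1 = 11.77 V.

Final answer: V_1 = 11.77 V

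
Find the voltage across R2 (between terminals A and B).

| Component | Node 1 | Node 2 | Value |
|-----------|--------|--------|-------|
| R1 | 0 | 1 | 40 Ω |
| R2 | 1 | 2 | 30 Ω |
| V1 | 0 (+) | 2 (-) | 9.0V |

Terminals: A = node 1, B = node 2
R1 and R2 are in series across V1 (node 0 → node 1 → node 2), and the output A–B is taken across R2, so this is a voltage divider.
Series current: I = V1/(R1 + R2) = 9/(40 + 30) = 9/70 = 0.1286 A
V_R2 = I × R2 = V1 × R2/(R1 + R2) = 9 × 30/70 = 3.857 V

Final answer: 3.857 V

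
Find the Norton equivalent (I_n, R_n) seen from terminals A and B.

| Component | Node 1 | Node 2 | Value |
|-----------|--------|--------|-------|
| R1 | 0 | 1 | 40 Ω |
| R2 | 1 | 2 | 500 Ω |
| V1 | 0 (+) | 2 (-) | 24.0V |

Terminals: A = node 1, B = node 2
Find the Thévenin equivalent first; then I_n = V_th/R_th and R_n = R_th.
Step 1 — V_th is the open-circuit voltage V_A - V_B (nothing connected across the terminals).
Nodal analysis, taking node 2 as the 0 V reference.
Source V1 fixes V_0 = 24 V.
KCL at each unknown node (sum of currents leaving = 0; resistances in Ω):
  Node 1: (V_1 - 24)/40 + (V_1 - 0)/500 = 0
Collecting terms: 0.027 × V_1 = 0.6  =>  V_1 = 22.22 V
V_th = V_1 - V_2 = 22.22 - 0 = 22.22 V
Step 2 — R_th: zero the source — replace V1 by a short circuit (node 2 merges into node 0) — and find the resistance seen between A (node 1) and B (node 0).
Reduce the network between node 1 (A) and node 0 (B) by series/parallel combination:
  Rp1 = R1 ‖ R2 (parallel, both between nodes 0 and 1) = 1/(1/40 + 1/500) = 37.04 Ω
R_th = 37.04 Ω
I_n = V_th/R_th = 22.22/37.04 = 0.6 A, and R_n = R_th = 37.04 Ω

Final answer: I_n = 0.6 A, R_n = 37.04 Ω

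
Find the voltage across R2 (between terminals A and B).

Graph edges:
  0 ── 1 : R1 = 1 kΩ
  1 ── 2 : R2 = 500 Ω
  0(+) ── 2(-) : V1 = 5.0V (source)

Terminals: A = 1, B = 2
R1 and R2 are in series across V1 (node 0 → node 1 → node 2), and the output A–B is taken across R2, so this is a voltage divider.
Series current: I = V1/(R1 + R2) = 5/(1000 + 500) = 5/1500 = 0.003333 A
V_R2 = I × R2 = V1 × R2/(R1 + R2) = 5 × 500/1500 = 1.667 V

Final answer: 1.667 V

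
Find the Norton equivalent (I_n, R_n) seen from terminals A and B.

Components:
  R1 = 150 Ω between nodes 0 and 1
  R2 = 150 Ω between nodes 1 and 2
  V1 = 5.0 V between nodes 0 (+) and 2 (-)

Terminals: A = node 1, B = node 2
Find the Thévenin equivalent first; then I_n = V_th/R_th and R_n = R_th.
Step 1 — V_th is the open-circuit voltage V_A - V_B (nothing connected across the terminals).
Nodal analysis, taking node 2 as the 0 V reference.
Source V1 fixes V_0 = 5 V.
KCL at each unknown node (sum of currents leaving = 0; resistances in Ω):
  Node 1: (V_1 - 5)/150 + (V_1 - 0)/150 = 0
Collecting terms: 0.01333 × V_1 = 0.03333  =>  V_1 = 2.5 V
V_th = V_1 - V_2 = 2.5 - 0 = 2.5 V
Step 2 — R_th: zero the source — replace V1 by a short circuit (node 2 merges into node 0) — and find the resistance seen between A (node 1) and B (node 0).
Reduce the network between node 1 (A) and node 0 (B) by series/parallel combination:
  Rp1 = R1 ‖ R2 (parallel, both between nodes 0 and 1) = 1/(1/150 + 1/150) = 75 Ω
R_th = 75 Ω
I_n = V_th/R_th = 2.5/75 = 0.03333 A, and R_n = R_th = 75 Ω

Final answer: I_n = 0.03333 A, R_n = 75 Ω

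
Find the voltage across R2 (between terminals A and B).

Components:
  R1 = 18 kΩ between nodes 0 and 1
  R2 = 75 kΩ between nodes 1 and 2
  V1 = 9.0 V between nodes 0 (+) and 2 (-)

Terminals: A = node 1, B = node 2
R1 and R2 are in series across V1 (node 0 → node 1 → node 2), and the output A–B is taken across R2, so this is a voltage divider.
Series current: I = V1/(R1 + R2) = 9/(18000 + 75000) = 9/93000 = 0.00009677 A
V_R2 = I × R2 = V1 × R2/(R1 + R2) = 9 × 75000/93000 = 7.258 V

Final answer: 7.258 V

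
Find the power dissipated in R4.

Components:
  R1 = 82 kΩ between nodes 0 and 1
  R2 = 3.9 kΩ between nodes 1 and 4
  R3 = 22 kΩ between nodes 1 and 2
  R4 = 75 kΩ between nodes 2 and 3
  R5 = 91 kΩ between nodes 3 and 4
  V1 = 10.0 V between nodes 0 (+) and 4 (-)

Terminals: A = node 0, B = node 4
Nodal analysis, taking node 4 as the 0 V reference.
Source V1 fixes V_0 = 10 V.
KCL at each unknown node (sum of currents leaving = 0; resistances in Ω):
  Node 1: (V_1 - 10)/82000 + (V_1 - 0)/3900 + (V_1 - V_2)/22000 = 0
  Node 2: (V_2 - V_1)/22000 + (V_2 - V_3)/75000 = 0
  Node 3: (V_3 - V_2)/75000 + (V_3 - 0)/91000 = 0
Collecting terms (coefficients in siemens):
  0.0003141·V_1 - 0.00004545·V_2 = 0.000122
  0.00005879·V_2 - 0.00004545·V_1 - 0.00001333·V_3 = 0
  0.00002432·V_3 - 0.00001333·V_2 = 0
Solving these 3 simultaneous equations (Gaussian elimination) gives:
  V_1 = 0.4452 V, V_2 = 0.3931 V, V_3 = 0.2155 V
I_R4 = (V_2 - V_3)/R4 = (0.3931 - 0.2155)/75000 = 0.000002368 A
P_R4 = I_R4² × R4 = (0.000002368)² × 75000 = 0.0000004206 W

Final answer: 4.206e-07 W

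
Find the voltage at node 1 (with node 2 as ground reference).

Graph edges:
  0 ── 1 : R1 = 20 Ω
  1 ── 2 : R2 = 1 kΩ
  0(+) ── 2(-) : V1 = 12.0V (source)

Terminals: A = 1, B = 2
Nodal analysis, taking node 2 as the 0 V reference.
Source V1 fixes V_0 = 12 V.
KCL at each unknown node (sum of currents leaving = 0; resistances in Ω):
  Node 1: (V_1 - 12)/20 + (V_1 - 0)/1000 = 0
Collecting terms: 0.051 × V_1 = 0.6  =>  V_1 = 11.76 V
The requested potential is V_1 = 11.76 V.

Final answer: V_1 = 11.76 V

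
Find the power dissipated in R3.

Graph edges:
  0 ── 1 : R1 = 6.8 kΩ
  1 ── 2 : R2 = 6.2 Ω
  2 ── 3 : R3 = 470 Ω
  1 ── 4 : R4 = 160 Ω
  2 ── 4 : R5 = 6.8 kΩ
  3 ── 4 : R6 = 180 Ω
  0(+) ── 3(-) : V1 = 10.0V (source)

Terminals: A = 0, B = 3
Nodal analysis, taking node 3 as the 0 V reference.
Source V1 fixes V_0 = 10 V.
KCL at each unknown node (sum of currents leaving = 0; resistances in Ω):
  Node 1: (V_1 - 10)/6800 + (V_1 - V_2)/6.2 + (V_1 - V_4)/160 = 0
  Node 2: (V_2 - V_1)/6.2 + (V_2 - 0)/470 + (V_2 - V_4)/6800 = 0
  Node 4: (V_4 - V_1)/160 + (V_4 - V_2)/6800 + (V_4 - 0)/180 = 0
Collecting terms (coefficients in siemens):
  0.1677·V_1 - 0.1613·V_2 - 0.00625·V_4 = 0.001471
  0.1636·V_2 - 0.1613·V_1 - 0.0001471·V_4 = 0
  0.01195·V_4 - 0.00625·V_1 - 0.0001471·V_2 = 0
Solving these 3 simultaneous equations (Gaussian elimination) gives:
  V_1 = 0.2818 V, V_2 = 0.278 V, V_4 = 0.1508 V
I_R3 = (V_2 - V_3)/R3 = (0.278 - 0)/470 = 0.0005915 A
P_R3 = I_R3² × R3 = (0.0005915)² × 470 = 0.0001645 W

Final answer: 0.0001645 W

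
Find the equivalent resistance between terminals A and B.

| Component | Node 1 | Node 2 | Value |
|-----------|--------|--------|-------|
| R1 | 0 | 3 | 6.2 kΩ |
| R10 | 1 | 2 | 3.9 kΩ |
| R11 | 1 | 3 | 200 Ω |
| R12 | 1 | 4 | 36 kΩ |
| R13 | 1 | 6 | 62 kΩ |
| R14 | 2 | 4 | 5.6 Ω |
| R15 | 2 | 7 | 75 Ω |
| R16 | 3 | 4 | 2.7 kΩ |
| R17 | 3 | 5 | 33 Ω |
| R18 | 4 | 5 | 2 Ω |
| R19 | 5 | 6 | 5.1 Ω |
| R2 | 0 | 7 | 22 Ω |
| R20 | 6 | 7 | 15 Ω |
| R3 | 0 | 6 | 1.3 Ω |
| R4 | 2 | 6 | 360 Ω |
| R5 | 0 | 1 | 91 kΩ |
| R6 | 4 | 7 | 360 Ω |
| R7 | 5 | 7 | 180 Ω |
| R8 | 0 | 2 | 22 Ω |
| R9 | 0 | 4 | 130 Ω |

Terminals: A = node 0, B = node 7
The network is not a plain series/parallel combination. Inject a 1 A test current into terminal A (node 0) and return it from terminal B (node 7); then R_eq = V_A / (1 A).
Nodal analysis, taking node 7 as the 0 V reference.
Current source I_test pushes 1 A into node 0 and draws it out of node 7.
KCL at each unknown node (sum of currents leaving = 0; resistances in Ω):
  Node 0: (V_0 - V_3)/6200 + (V_0 - 0)/22 + (V_0 - V_6)/1.3 + (V_0 - V_1)/91000 + (V_0 - V_2)/22 + (V_0 - V_4)/130 - 1 = 0
  Node 1: (V_1 - V_0)/91000 + (V_1 - V_2)/3900 + (V_1 - V_3)/200 + (V_1 - V_4)/36000 + (V_1 - V_6)/62000 = 0
  Node 2: (V_2 - V_0)/22 + (V_2 - V_1)/3900 + (V_2 - V_6)/360 + (V_2 - V_4)/5.6 + (V_2 - 0)/75 = 0
  Node 3: (V_3 - V_0)/6200 + (V_3 - V_1)/200 + (V_3 - V_4)/2700 + (V_3 - V_5)/33 = 0
  Node 4: (V_4 - V_0)/130 + (V_4 - V_1)/36000 + (V_4 - V_2)/5.6 + (V_4 - V_3)/2700 + (V_4 - 0)/360 + (V_4 - V_5)/2 = 0
  Node 5: (V_5 - V_3)/33 + (V_5 - V_4)/2 + (V_5 - 0)/180 + (V_5 - V_6)/5.1 = 0
  Node 6: (V_6 - V_0)/1.3 + (V_6 - V_1)/62000 + (V_6 - V_2)/360 + (V_6 - V_5)/5.1 + (V_6 - 0)/15 = 0
Collecting terms (coefficients in siemens):
  0.868·V_0 - 0.00001099·V_1 - 0.04545·V_2 - 0.0001613·V_3 - 0.007692·V_4 - 0.7692·V_6 = 1
  0.005311·V_1 - 0.00001099·V_0 - 0.0002564·V_2 - 0.005·V_3 - 0.00002778·V_4 - 0.00001613·V_6 = 0
  0.2404·V_2 - 0.04545·V_0 - 0.0002564·V_1 - 0.1786·V_4 - 0.002778·V_6 = 0
  0.03583·V_3 - 0.0001613·V_0 - 0.005·V_1 - 0.0003704·V_4 - 0.0303·V_5 = 0
  0.6894·V_4 - 0.007692·V_0 - 0.00002778·V_1 - 0.1786·V_2 - 0.0003704·V_3 - 0.5·V_5 = 0
  0.7319·V_5 - 0.0303·V_3 - 0.5·V_4 - 0.1961·V_6 = 0
  1.035·V_6 - 0.7692·V_0 - 0.00001613·V_1 - 0.002778·V_2 - 0.1961·V_5 = 0
Solving these 7 simultaneous equations (Gaussian elimination) gives:
  V_0 = 8.044 V, V_1 = 6.924 V, V_2 = 6.705 V, V_3 = 6.932 V
  V_4 = 6.855 V, V_5 = 6.928 V, V_6 = 7.311 V
R_eq = V_0 / 1 A = 8.044 Ω

Final answer: 8.044 Ω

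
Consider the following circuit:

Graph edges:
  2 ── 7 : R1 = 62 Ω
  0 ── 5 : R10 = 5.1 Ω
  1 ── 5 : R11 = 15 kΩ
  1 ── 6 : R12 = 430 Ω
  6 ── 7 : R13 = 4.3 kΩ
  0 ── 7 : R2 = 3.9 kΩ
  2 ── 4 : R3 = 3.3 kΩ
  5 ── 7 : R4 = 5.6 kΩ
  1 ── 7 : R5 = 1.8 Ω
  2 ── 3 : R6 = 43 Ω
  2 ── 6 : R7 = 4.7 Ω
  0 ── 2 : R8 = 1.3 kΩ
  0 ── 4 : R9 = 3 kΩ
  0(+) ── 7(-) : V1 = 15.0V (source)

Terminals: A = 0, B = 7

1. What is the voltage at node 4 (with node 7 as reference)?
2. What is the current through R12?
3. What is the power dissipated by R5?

Nodal analysis, taking node 7 as the 0 V reference.
Source V1 fixes V_0 = 15 V.
KCL at each unknown node (sum of currents leaving = 0; resistances in Ω):
  Node 1: (V_1 - 0)/1.8 + (V_1 - V_5)/15000 + (V_1 - V_6)/430 = 0
  Node 2: (V_2 - 0)/62 + (V_2 - V_4)/3300 + (V_2 - V_3)/43 + (V_2 - V_6)/4.7 + (V_2 - 15)/1300 = 0
  Node 3: (V_3 - V_2)/43 = 0
  Node 4: (V_4 - V_2)/3300 + (V_4 - 15)/3000 = 0
  Node 5: (V_5 - 0)/5600 + (V_5 - 15)/5.1 + (V_5 - V_1)/15000 = 0
  Node 6: (V_6 - V_2)/4.7 + (V_6 - V_1)/430 + (V_6 - 0)/4300 = 0
Collecting terms (coefficients in siemens):
  0.5579·V_1 - 0.00006667·V_5 - 0.002326·V_6 = 0
  0.2532·V_2 - 0.02326·V_3 - 0.000303·V_4 - 0.2128·V_6 = 0.01154
  0.02326·V_3 - 0.02326·V_2 = 0
  0.0006364·V_4 - 0.000303·V_2 = 0.005
  0.1963·V_5 - 0.00006667·V_1 = 2.941
  0.2153·V_6 - 0.002326·V_1 - 0.2128·V_2 = 0
Solving these 6 simultaneous equations (Gaussian elimination) gives:
  V_1 = 0.00472 V, V_2 = 0.7113 V, V_3 = 0.7113 V, V_4 = 8.196 V
  V_5 = 14.98 V, V_6 = 0.7029 V
Part 1:
  Read off the nodal solution: V_4 = 8.196 V
Part 2:
  I_R12 = (V_1 - V_6)/R12 = (0.00472 - 0.7029)/430 = -0.001624 A
  Magnitude: I_R12 = 0.001624 A
Part 3:
  I_R5 = (V_1 - V_7)/R5 = (0.00472 - 0)/1.8 = 0.002622 A
  P_R5 = I_R5² × R5 = (0.002622)² × 1.8 = 0.00001238 W

Final answers:
1. V_4 = 8.196 V
2. I_R12 = 0.001624 A
3. P_R5 = 1.238e-05 W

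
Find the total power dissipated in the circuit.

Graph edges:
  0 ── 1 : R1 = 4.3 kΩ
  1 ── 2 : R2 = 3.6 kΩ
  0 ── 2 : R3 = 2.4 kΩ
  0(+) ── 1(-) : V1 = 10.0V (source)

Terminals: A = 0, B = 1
Nodal analysis, taking node 1 as the 0 V reference.
Source V1 fixes V_0 = 10 V.
KCL at each unknown node (sum of currents leaving = 0; resistances in Ω):
  Node 2: (V_2 - 0)/3600 + (V_2 - 10)/2400 = 0
Collecting terms: 0.0006944 × V_2 = 0.004167  =>  V_2 = 6 V
Power in each resistor, P = (ΔV)²/R:
  P_R1 = (10 - 0)²/4300 = 0.02326 W
  P_R2 = (0 - 6)²/3600 = 0.01 W
  P_R3 = (10 - 6)²/2400 = 0.006667 W
P_total = P_R1 + P_R2 + P_R3 = 0.03992 W

Final answer: 0.03992 W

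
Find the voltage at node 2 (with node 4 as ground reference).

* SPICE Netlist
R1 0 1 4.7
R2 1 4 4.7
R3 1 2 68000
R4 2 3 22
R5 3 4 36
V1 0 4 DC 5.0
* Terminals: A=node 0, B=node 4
Nodal analysis, taking node 4 as the 0 V reference.
Source V1 fixes V_0 = 5 V.
KCL at each unknown node (sum of currents leaving = 0; resistances in Ω):
  Node 1: (V_1 - 5)/4.7 + (V_1 - 0)/4.7 + (V_1 - V_2)/68000 = 0
  Node 2: (V_2 - V_1)/68000 + (V_2 - V_3)/22 = 0
  Node 3: (V_3 - V_2)/22 + (V_3 - 0)/36 = 0
Collecting terms (coefficients in siemens):
  0.4255·V_1 - 0.00001471·V_2 = 1.064
  0.04547·V_2 - 0.00001471·V_1 - 0.04545·V_3 = 0
  0.07323·V_3 - 0.04545·V_2 = 0
Solving these 3 simultaneous equations (Gaussian elimination) gives:
  V_1 = 2.5 V, V_2 = 0.00213 V, V_3 = 0.001322 V
The requested potential is V_2 = 0.00213 V.

Final answer: V_2 = 0.00213 V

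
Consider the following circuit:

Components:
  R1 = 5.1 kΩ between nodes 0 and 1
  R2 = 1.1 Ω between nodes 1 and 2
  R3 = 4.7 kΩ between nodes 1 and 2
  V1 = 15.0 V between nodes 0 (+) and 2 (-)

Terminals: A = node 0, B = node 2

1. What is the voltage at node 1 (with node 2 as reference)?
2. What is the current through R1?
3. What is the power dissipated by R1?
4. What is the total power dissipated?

Nodal analysis, taking node 2 as the 0 V reference.
Source V1 fixes V_0 = 15 V.
KCL at each unknown node (sum of currents leaving = 0; resistances in Ω):
  Node 1: (V_1 - 15)/5100 + (V_1 - 0)/1.1 + (V_1 - 0)/4700 = 0
Collecting terms: 0.9095 × V_1 = 0.002941  =>  V_1 = 0.003234 V
Part 1:
  Read off the nodal solution: V_1 = 0.003234 V
Part 2:
  I_R1 = (V_0 - V_1)/R1 = (15 - 0.003234)/5100 = 0.002941 A
  Magnitude: I_R1 = 0.002941 A
Part 3:
  I_R1 = (V_0 - V_1)/R1 = (15 - 0.003234)/5100 = 0.002941 A
  P_R1 = I_R1² × R1 = (0.002941)² × 5100 = 0.0441 W
Part 4:
  Power in each resistor, P = (ΔV)²/R:
    P_R1 = (15 - 0.003234)²/5100 = 0.0441 W
    P_R2 = (0.003234 - 0)²/1.1 = 0.000009507 W
    P_R3 = (0.003234 - 0)²/4700 = 0.000000002225 W
  P_total = P_R1 + P_R2 + P_R3 = 0.04411 W

Final answers:
1. V_1 = 0.003234 V
2. I_R1 = 0.002941 A
3. P_R1 = 0.0441 W
4. P_total = 0.04411 W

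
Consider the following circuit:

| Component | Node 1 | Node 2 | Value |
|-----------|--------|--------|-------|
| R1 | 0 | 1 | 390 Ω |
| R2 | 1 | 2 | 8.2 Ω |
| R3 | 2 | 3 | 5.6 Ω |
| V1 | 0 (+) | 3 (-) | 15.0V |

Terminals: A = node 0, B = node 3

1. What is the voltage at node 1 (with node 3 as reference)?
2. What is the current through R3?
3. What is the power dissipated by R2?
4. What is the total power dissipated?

Nodal analysis, taking node 3 as the 0 V reference.
Source V1 fixes V_0 = 15 V.
KCL at each unknown node (sum of currents leaving = 0; resistances in Ω):
  Node 1: (V_1 - 15)/390 + (V_1 - V_2)/8.2 = 0
  Node 2: (V_2 - V_1)/8.2 + (V_2 - 0)/5.6 = 0
Collecting terms (coefficients in siemens):
  0.1245·V_1 - 0.122·V_2 = 0.03846
  0.3005·V_2 - 0.122·V_1 = 0
Determinant D = (0.1245)(0.3005) - (-0.122)(-0.122) = 0.02255
V_1 = [(0.03846)(0.3005) - (-0.122)(0)]/D = 0.5126 V
V_2 = [(0.1245)(0) - (0.03846)(-0.122)]/D = 0.208 V
Part 1:
  Read off the nodal solution: V_1 = 0.5126 V
Part 2:
  I_R3 = (V_2 - V_3)/R3 = (0.208 - 0)/5.6 = 0.03715 A
  Magnitude: I_R3 = 0.03715 A
Part 3:
  I_R2 = (V_1 - V_2)/R2 = (0.5126 - 0.208)/8.2 = 0.03715 A
  P_R2 = I_R2² × R2 = (0.03715)² × 8.2 = 0.01132 W
Part 4:
  Power in each resistor, P = (ΔV)²/R:
    P_R1 = (15 - 0.5126)²/390 = 0.5382 W
    P_R2 = (0.5126 - 0.208)²/8.2 = 0.01132 W
    P_R3 = (0.208 - 0)²/5.6 = 0.007727 W
  P_total = P_R1 + P_R2 + P_R3 = 0.5572 W

Final answers:
1. V_1 = 0.5126 V
2. I_R3 = 0.03715 A
3. P_R2 = 0.01132 W
4. P_total = 0.5572 W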